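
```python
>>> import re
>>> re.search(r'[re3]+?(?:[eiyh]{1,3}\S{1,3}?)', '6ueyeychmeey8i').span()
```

(2, 7)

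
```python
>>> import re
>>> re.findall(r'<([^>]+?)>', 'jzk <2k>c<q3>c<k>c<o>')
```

One capturing group, so `findall` returns just the captured substring from each match — 4 in all.

['2k', 'q3', 'k', 'o']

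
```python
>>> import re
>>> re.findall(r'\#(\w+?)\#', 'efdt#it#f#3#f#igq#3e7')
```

Because there's exactly one group, `findall` drops the full match and keeps group 1 from each hit.

['it', '3', 'igq']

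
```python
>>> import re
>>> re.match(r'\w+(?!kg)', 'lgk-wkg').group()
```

'lgk'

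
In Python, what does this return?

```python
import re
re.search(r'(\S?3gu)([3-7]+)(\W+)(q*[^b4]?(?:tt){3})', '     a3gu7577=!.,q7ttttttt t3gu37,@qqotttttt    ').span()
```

(5, 25)

The pattern matches optionally a non-whitespace character, then the literal '3gu' (captured); then one or more of a character in [3-7] (captured); then one or more of a non-word character (captured); then zero or more of a literal 'q', then optionally any character except [b4], then the literal 'tt' repeated 3 times (captured).
The match spans [5:25] → 'a3gu7577=!.,q7tttttt'.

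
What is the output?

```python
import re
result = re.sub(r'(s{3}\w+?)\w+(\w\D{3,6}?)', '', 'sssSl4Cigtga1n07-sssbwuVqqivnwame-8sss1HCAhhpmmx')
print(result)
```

sbwuVqqivnwame-8

This matches exactly 3 of a literal 's', then one or more of a word character (lazy) (captured); then one or more of a word character; then a word character, then 3 to 6 of a non-digit (lazy) (captured).
Matches: at [0:19] → 'sssSl4Cigtga1n07-ss'; at [35:48] → 'sss1HCAhhpmmx'.
`sub` substitutes '' at each match site.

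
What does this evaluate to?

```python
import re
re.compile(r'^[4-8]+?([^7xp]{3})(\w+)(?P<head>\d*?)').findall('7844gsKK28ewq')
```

[('844', 'gsKK28ewq', '')]

`findall` packs the 3 group values into a tuple for every match.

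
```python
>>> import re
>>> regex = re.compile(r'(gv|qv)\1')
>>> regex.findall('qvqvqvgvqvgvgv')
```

After group 1 captures some text, `\1` only succeeds where that same text appears again.
Matches: at [0:4] match 'qvqv', group 1 = 'qv'; at [10:14] match 'gvgv', group 1 = 'gv'.
`findall` collects group 1 from each match (2 total).

['qv', 'gv']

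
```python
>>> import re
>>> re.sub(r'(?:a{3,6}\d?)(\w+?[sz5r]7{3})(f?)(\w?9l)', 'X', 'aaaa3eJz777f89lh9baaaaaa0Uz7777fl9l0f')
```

The pattern matches 3 to 6 of the literal 'a', then optionally a digit (non-capturing group); then one or more of a word character (lazy), then one of [sz5r], then exactly 3 of a literal '7' (captured); then optionally a literal 'f' (captured); then optionally a word character, then the literal '9l' (captured).
Matches: at [0:15] → 'aaaa3eJz777f89l'.
Each match is replaced by 'X'.

'Xh9baaaaaa0Uz7777fl9l0f'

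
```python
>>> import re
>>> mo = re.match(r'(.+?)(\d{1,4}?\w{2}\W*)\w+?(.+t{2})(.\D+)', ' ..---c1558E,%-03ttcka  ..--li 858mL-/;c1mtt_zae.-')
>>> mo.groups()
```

The pattern matches one or more of any character (lazy) (captured); then 1 to 4 of a digit (lazy), then exactly 2 of a word character, then zero or more of a non-word character (captured); then one or more of a word character (lazy); then one or more of any character, then exactly 2 of the literal 't' (captured); then any character, then one or more of a non-digit (captured).
Because the quantifier is non-greedy, it stops expanding at the earliest point where the rest of the pattern can succeed.
`match` is anchored at position 0; if the pattern doesn't fit there, it returns None.
The match spans [0:50] → ' ..---c1558E,%-03ttcka  ..--li 858mL-/;c1mtt_zae.-'.
Captured: group 1 = ' ..---c', group 2 = '155', group 3 = 'E,%-03ttcka  ..--li 858mL-/;c1mtt', group 4 = '_zae.-'.

(' ..---c', '155', 'E,%-03ttcka  ..--li 858mL-/;c1mtt', '_zae.-')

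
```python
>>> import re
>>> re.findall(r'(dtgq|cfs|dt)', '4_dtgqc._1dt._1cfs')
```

Branches in `(...|...)` are attempted left-to-right; the first branch that allows the whole pattern to succeed is taken.
Walking the string: at [2:6] match 'dtgq', group 1 = 'dtgq'; at [10:12] match 'dt', group 1 = 'dt'; at [15:18] match 'cfs', group 1 = 'cfs'.
With a single group, `findall` returns only what that group captured — 3 items.

['dtgq', 'dt', 'cfs']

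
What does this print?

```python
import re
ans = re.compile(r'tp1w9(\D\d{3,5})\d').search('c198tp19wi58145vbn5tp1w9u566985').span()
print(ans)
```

(19, 31)

Pattern: the literal 'tp1', then the literal 'w9'; then a non-digit, then 3 to 5 of a digit (captured); then a digit.
Unlike `match`, `search` isn't anchored — it looks for the pattern anywhere in the string.
The match spans [19:31] → 'tp1w9u566985'.
Captured: group 1 = 'u56698'.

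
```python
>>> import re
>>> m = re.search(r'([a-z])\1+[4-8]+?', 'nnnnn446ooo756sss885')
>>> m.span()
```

The backreference `\1` re-matches whatever the first group consumed, character for character.
The match spans [0:6] → 'nnnnn4'.

(0, 6)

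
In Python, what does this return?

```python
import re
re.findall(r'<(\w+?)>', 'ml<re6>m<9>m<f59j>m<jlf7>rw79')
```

Scanning left to right: at [2:7] match '<re6>', group 1 = 're6'; at [8:11] match '<9>', group 1 = '9'; at [12:18] match '<f59j>', group 1 = 'f59j'; at [19:25] match '<jlf7>', group 1 = 'jlf7'.
`findall` collects group 1 from each match (4 total).

['re6', '9', 'f59j', 'jlf7']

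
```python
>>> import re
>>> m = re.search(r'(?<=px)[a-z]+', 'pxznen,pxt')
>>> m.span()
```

(2, 6)

The lookaround is zero-width — it requires the adjacent text to match without consuming it, so the asserted text isn't part of the match.
`re.search` scans for the first position where the pattern succeeds.
The match spans [2:6] → 'znen'.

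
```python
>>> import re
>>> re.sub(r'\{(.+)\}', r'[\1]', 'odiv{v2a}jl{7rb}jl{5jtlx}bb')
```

Matches: at [4:25] → '{v2a}jl{7rb}jl{5jtlx}'.
Each match is replaced using the text its own group 1 captured.

'odiv[v2a}jl{7rb}jl{5jtlx]bb'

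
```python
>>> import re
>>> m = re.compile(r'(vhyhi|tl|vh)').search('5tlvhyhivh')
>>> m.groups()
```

The match spans [1:3] → 'tl'.
Captured: group 1 = 'tl'.

('tl',)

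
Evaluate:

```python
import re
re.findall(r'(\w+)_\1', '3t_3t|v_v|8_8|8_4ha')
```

After group 1 captures some text, `\1` only succeeds where that same text appears again.
With a single group, `findall` returns only what that group captured — 3 items.

['3t', 'v', '8']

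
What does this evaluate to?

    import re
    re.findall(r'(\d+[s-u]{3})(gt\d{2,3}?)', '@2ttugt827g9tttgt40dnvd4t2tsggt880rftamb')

A non-greedy quantifier consumes as few characters as it can — just enough that the remainder of the pattern still matches from where it stops; whatever follows it matches normally.
2 groups means each result is a tuple of 2 captured strings — 2 here.

[('2ttu', 'gt82'), ('9ttt', 'gt40')]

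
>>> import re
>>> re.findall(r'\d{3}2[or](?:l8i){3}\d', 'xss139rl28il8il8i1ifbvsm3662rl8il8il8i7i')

['3662rl8il8il8i7']

The pattern matches exactly 3 of a digit, then the literal '2'; then one of [or], then the literal 'l8i' repeated 3 times, then a digit.
Matches: at [24:39] → '3662rl8il8il8i7'.
No capturing groups, so `findall` returns the 1 full match string.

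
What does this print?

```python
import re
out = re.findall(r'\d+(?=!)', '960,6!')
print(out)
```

['6']

Because the assertion is zero-width, the text it checks is not consumed and won't appear in the result.
Walking the string: at [4:5] → '6'.
Since nothing is captured, `findall` lists the 1 matched substring directly.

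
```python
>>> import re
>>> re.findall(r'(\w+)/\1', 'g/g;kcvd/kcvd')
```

After group 1 captures some text, `\1` only succeeds where that same text appears again.
Scanning left to right: at [0:3] match 'g/g', group 1 = 'g'; at [4:13] match 'kcvd/kcvd', group 1 = 'kcvd'.
One capturing group, so `findall` returns just the captured substring from each match — 2 in all.

['g', 'kcvd']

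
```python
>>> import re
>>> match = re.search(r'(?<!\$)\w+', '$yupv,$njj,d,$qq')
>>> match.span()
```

(2, 5)

The negative lookaround is zero-width — it rules out positions where the adjacent text would match, without consuming anything.
`re.search` scans for the first position where the pattern succeeds.
The match spans [2:5] → 'upv'.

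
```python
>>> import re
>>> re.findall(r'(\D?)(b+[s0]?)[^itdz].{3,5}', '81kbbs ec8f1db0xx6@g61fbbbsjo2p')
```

Pattern: optionally a non-digit (captured); then one or more of a literal 'b', then optionally one of [s0] (captured); then any character except [itdz], then 3 to 5 of any character.
With 2 capturing groups, `findall` returns a 2-tuple per match.

[('k', 'bbs'), ('d', 'b0'), ('f', 'bbbs')]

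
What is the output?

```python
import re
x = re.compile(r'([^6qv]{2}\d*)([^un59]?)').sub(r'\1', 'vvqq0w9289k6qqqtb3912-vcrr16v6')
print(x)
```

vvqq0w92896qqqtb3912vcr16v6

Pattern: exactly 2 of any character except [6qv], then zero or more of a digit (captured); then optionally any character except [un59] (captured).
The replacement refers to a captured group, so each match is rewritten using its own captured text.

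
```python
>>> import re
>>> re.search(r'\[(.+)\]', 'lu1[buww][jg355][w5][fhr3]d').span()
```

(3, 26)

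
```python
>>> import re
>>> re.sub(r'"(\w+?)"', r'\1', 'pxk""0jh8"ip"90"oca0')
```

Matches: at [4:10] → '"0jh8"'; at [12:16] → '"90"'.
Each match is replaced using the text its own group 1 captured.

'pxk"0jh8ip90oca0'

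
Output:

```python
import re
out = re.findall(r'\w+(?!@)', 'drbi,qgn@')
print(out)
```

['drbi', 'qg']

A negative assertion filters positions out without eating any characters.
Matches: at [0:4] → 'drbi'; at [5:7] → 'qg'.
No capturing groups, so `findall` returns the 2 full match strings.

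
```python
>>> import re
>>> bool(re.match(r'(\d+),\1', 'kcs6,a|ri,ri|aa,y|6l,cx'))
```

False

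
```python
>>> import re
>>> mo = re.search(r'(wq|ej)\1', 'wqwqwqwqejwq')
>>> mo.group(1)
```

`\1` is not a pattern — it's the concrete string captured by group 1, re-applied verbatim.
Unlike `match`, `search` isn't anchored — it looks for the pattern anywhere in the string.
The match spans [0:4] → 'wqwq'.
Captured: group 1 = 'wq'.

'wq'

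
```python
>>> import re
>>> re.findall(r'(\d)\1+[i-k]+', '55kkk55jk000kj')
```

['5', '5', '0']

`\1` is not a pattern — it's the concrete string captured by group 1, re-applied verbatim.
One capturing group, so `findall` returns just the captured substring from each match — 3 in all.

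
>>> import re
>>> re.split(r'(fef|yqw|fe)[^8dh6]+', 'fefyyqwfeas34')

Alternation isn't longest-match — the leftmost alternative that fits at this position is chosen.
Matches to split on: at [0:13] → 'fefyyqwfeas34'.
`re.split` interleaves the captured-group text with the surrounding fragments.

['', 'fef', '']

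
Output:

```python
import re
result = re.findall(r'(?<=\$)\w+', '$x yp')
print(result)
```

Because the assertion is zero-width, the text it checks is not consumed and won't appear in the result.
`findall` yields the raw match text (1 of them) because the pattern has no groups.

['x']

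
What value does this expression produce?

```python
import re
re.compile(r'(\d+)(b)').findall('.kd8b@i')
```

[('8', 'b')]

This matches one or more of a digit (captured); then a literal 'b' (captured).
With 2 capturing groups, `findall` returns a 2-tuple per match.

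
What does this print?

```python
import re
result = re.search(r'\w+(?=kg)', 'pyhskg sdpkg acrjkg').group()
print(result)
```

pyhs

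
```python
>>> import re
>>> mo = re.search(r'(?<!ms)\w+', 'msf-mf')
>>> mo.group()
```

'msf'

The negative lookaround is zero-width — it rules out positions where the adjacent text would match, without consuming anything.
`search` walks the string left to right and returns the first match it finds.
The match spans [0:3] → 'msf'.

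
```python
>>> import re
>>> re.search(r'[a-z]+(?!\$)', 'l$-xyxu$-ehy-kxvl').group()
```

'xyx'

Because the assertion is negative and zero-width, positions next to the forbidden text are skipped.
The match spans [3:6] → 'xyx'.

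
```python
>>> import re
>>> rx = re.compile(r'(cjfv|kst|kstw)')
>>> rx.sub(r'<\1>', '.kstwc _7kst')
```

`|` is ordered: at each position the engine commits to the first alternative that works.
Matches: at [1:4] → 'kst'; at [9:12] → 'kst'.
Each match is replaced using the text its own group 1 captured.

'.<kst>wc _7<kst>'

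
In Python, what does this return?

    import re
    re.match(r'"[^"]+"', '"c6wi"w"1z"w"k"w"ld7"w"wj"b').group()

'"c6wi"'

`match` is anchored at position 0; if the pattern doesn't fit there, it returns None.
The match spans [0:6] → '"c6wi"'.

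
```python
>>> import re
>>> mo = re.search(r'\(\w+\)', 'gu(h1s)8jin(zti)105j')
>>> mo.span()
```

`re.search` scans for the first position where the pattern succeeds.
The match spans [2:7] → '(h1s)'.

(2, 7)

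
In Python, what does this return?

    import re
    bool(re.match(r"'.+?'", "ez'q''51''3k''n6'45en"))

False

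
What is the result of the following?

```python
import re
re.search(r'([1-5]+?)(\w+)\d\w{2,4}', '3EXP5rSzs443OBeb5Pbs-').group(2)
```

'EXP5rSzs443OBeb'

This matches one or more of a character in [1-5] (lazy) (captured); then one or more of a word character (captured); then a digit, then 2 to 4 of a word character.
`search` walks the string left to right and returns the first match it finds.
The match spans [0:20] → '3EXP5rSzs443OBeb5Pbs'.
Captured: group 1 = '3', group 2 = 'EXP5rSzs443OBeb'.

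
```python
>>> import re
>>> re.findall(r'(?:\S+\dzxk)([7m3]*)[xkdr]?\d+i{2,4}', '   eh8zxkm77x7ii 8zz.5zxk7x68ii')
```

['m77', '7']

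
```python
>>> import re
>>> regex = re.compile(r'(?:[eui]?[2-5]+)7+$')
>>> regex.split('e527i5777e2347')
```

['e527i5777', '']

This matches optionally one of [eui], then one or more of a character in [2-5] (non-capturing group); then one or more of a literal '7'; then anchored at the end.
Matches to split on: at [9:14] → 'e2347'.
Splitting on the pattern gives 2 pieces.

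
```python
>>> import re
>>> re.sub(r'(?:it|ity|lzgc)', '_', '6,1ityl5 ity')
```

'6,1_yl5 _y'

The regex engine tests alternatives in the order written; an earlier branch that matches wins even if a later one would match more.
Matches: at [3:5] → 'it'; at [9:11] → 'it'.
`sub` substitutes '_' at each match site.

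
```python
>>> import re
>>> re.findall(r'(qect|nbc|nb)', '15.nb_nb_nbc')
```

Alternation tries branches left to right and keeps the first one that lets the overall match succeed at that position.
With a single group, `findall` returns only what that group captured — 3 items.

['nb', 'nb', 'nbc']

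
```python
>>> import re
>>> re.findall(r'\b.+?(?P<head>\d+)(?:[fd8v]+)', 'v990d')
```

This matches a word boundary (`\b`, zero-width); then one or more of any character (lazy); then one or more of a digit (captured as 'head'); then one or more of one of [fd8v] (non-capturing group).
The `?` after the quantifier makes it lazy — it takes as little as possible before letting the rest of the pattern try.
Walking the string: at [0:5] match 'v990d', group 1 = '990'.
Because there's exactly one group, `findall` drops the full match and keeps group 1 from the one hit.

['990']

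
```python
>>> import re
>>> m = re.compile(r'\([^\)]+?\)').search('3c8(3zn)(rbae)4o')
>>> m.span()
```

(3, 8)

`re.search` tries every starting position until one works.
The match spans [3:8] → '(3zn)'.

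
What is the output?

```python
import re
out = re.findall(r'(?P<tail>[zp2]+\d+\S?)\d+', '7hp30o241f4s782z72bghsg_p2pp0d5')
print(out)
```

['p30o', '2z7', 'p2pp0d']

Because there's exactly one group, `findall` drops the full match and keeps group 1 from each hit.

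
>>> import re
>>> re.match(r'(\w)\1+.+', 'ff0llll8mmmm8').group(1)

'f'

The match spans [0:13] → 'ff0llll8mmmm8'.
Captured: group 1 = 'f'.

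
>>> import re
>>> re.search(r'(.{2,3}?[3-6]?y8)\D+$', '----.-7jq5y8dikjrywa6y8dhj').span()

Pattern: 2 to 3 of any character (lazy), then optionally a character in [3-6], then the literal 'y8' (captured); then one or more of a non-digit; then anchored at the end.
`search` walks the string left to right and returns the first match it finds.
The match spans [17:26] → 'ywa6y8dhj'.
Captured: group 1 = 'ywa6y8'.

(17, 26)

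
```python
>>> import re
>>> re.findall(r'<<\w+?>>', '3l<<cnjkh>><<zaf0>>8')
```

['<<cnjkh>>', '<<zaf0>>']

Since nothing is captured, `findall` lists the 2 matched substrings directly.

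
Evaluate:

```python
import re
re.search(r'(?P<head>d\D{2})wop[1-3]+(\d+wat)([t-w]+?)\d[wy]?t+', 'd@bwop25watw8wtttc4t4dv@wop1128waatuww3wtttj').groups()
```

Pattern: the literal 'd', then exactly 2 of a non-digit (captured as 'head'); then the literal 'wop', then one or more of a character in [1-3]; then one or more of a digit, then the literal 'wat' (captured); then one or more of a character in [t-w] (lazy) (captured); then a digit, then optionally one of [wy], then one or more of a literal 't'.
`re.search` scans for the first position where the pattern succeeds.
The match spans [0:17] → 'd@bwop25watw8wttt'.
Captured: group 1 = 'd@b', group 2 = '5wat', group 3 = 'w'.

('d@b', '5wat', 'w')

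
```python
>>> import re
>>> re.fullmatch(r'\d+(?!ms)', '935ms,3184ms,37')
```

`re.fullmatch` requires the pattern to consume the entire string.
Here the pattern can't cover the whole string, so the call returns None.

None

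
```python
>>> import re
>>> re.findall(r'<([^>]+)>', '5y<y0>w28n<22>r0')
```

['y0', '22']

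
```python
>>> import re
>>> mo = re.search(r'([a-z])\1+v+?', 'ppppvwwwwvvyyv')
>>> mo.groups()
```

('p',)

The match spans [0:5] → 'ppppv'.
Captured: group 1 = 'p'.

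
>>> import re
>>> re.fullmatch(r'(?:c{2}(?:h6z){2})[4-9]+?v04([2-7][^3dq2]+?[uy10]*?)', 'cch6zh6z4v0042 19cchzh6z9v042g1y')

None

The pattern matches exactly 2 of the literal 'c', then the literal 'h6z' repeated 2 times (non-capturing group); then one or more of a character in [4-9] (lazy), then the literal 'v04'; then a character in [2-7], then one or more of any character except [3dq2] (lazy), then zero or more of one of [uy10] (lazy) (captured).
`re.fullmatch` requires the pattern to consume the entire string.
Here the pattern can't cover the whole string, so the call returns None.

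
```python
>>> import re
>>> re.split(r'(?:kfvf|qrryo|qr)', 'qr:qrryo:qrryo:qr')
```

['', ':', ':', ':', '']

Alternation tries branches left to right and keeps the first one that lets the overall match succeed at that position.
Matches to split on: at [0:2] → 'qr'; at [3:8] → 'qrryo'; at [9:14] → 'qrryo'; at [15:17] → 'qr'.
Splitting on the pattern gives 5 pieces.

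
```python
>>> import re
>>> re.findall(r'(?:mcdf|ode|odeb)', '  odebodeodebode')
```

['ode', 'ode', 'ode', 'ode']

`|` is ordered: at each position the engine commits to the first alternative that works.
Scanning left to right: at [2:5] → 'ode'; at [6:9] → 'ode'; at [9:12] → 'ode'; at [13:16] → 'ode'.
`findall` yields the raw match text (4 of them) because the pattern has no groups.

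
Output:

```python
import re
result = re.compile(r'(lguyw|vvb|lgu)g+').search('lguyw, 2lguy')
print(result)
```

Here no position works, so the call returns None.

None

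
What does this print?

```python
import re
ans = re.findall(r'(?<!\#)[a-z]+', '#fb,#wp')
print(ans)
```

A negative assertion filters positions out without eating any characters.
Walking the string: at [2:3] → 'b'; at [6:7] → 'p'.
With no groups in the pattern, `findall` gives back each whole match — 2 here.

['b', 'p']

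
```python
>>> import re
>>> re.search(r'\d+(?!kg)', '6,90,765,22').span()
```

(0, 1)

A negative assertion filters positions out without eating any characters.
The match spans [0:1] → '6'.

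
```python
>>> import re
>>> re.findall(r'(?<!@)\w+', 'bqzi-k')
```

The negative lookahead/lookbehind blocks any match where the forbidden context is present.
Scanning left to right: at [0:4] → 'bqzi'; at [5:6] → 'k'.
`findall` yields the raw match text (2 of them) because the pattern has no groups.

['bqzi', 'k']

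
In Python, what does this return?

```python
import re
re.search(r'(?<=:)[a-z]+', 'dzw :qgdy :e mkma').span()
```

(5, 9)

The lookaround is zero-width — it requires the adjacent text to match without consuming it, so the asserted text isn't part of the match.
The match spans [5:9] → 'qgdy'.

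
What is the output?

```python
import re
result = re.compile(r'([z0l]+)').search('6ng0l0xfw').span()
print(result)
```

This matches one or more of one of [z0l] (captured).
`search` walks the string left to right and returns the first match it finds.
The match spans [3:6] → '0l0'.
Captured: group 1 = '0l0'.

(3, 6)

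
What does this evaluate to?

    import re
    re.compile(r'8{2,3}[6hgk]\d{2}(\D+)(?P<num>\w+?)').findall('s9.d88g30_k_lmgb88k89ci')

[('_k_lmgb', '8')]

Pattern: 2 to 3 of the literal '8', then one of [6hgk], then exactly 2 of a digit; then one or more of a non-digit (captured); then one or more of a word character (lazy) (captured as 'num').
Multiple groups make `findall` return tuples — one 2-tuple for the one match.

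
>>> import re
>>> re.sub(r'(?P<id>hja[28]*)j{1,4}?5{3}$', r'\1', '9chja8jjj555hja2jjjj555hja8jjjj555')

Each match is replaced using the text its own group 1 captured.

'9chja8jjj555hja2jjjj555hja8'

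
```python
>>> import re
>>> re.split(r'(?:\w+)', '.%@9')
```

['.%@', '']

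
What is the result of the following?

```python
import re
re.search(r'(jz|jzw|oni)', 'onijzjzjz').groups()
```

('oni',)

Unlike `match`, `search` isn't anchored — it looks for the pattern anywhere in the string.
The match spans [0:3] → 'oni'.
Captured: group 1 = 'oni'.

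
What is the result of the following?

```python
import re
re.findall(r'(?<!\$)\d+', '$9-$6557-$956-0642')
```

['557', '56', '0642']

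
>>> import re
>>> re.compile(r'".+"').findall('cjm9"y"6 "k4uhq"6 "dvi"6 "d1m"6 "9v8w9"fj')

['"y"6 "k4uhq"6 "dvi"6 "d1m"6 "9v8w9"']

With no groups in the pattern, `findall` gives back each whole match — 1 here.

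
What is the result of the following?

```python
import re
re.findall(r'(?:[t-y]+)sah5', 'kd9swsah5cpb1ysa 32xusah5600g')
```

Pattern: one or more of a character in [t-y] (non-capturing group); then the literal 's', then the literal 'ah5'.
Walking the string: at [4:9] → 'wsah5'; at [19:25] → 'xusah5'.
No capturing groups, so `findall` returns the 2 full match strings.

['wsah5', 'xusah5']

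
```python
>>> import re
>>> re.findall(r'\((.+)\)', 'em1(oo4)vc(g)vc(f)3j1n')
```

['oo4)vc(g)vc(f']

Walking the string: at [3:18] match '(oo4)vc(g)vc(f)', group 1 = 'oo4)vc(g)vc(f'.
`findall` collects group 1 from the one match (1 total).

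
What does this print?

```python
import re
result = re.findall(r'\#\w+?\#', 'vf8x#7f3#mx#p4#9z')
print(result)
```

Since nothing is captured, `findall` lists the 2 matched substrings directly.

['#7f3#', '#p4#']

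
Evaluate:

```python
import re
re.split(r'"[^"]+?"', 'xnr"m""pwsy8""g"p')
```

['xnr', '', '', 'p']

Matches to split on: at [3:6] → '"m"'; at [6:13] → '"pwsy8"'; at [13:16] → '"g"'.
The string is cut at each match, leaving 4 pieces.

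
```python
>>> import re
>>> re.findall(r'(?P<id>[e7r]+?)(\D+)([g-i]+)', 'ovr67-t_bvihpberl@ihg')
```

[('7', '-t_bvihpberl@ih', 'g')]

The pattern matches one or more of one of [e7r] (lazy) (captured as 'id'); then one or more of a non-digit (captured); then one or more of a character in [g-i] (captured).
Matches: at [4:21] match '7-t_bvihpberl@ihg', groups = ('7', '-t_bvihpberl@ih', 'g').
With 3 capturing groups, `findall` returns a 3-tuple per match.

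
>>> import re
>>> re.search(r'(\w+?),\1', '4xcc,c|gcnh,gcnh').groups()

('c',)

`\1` has to match the exact text group 1 already captured.
`search` walks the string left to right and returns the first match it finds.
The match spans [3:6] → 'c,c'.
Captured: group 1 = 'c'.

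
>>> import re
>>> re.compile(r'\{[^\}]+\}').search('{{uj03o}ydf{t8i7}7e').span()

(0, 8)

The match spans [0:8] → '{{uj03o}'.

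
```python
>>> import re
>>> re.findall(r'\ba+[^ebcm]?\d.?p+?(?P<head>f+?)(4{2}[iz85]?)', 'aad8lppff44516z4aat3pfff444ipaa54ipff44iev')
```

With 2 capturing groups, `findall` returns a 2-tuple per match.

[('ff', '445')]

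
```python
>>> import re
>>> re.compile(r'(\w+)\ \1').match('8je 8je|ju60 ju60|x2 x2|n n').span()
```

(0, 7)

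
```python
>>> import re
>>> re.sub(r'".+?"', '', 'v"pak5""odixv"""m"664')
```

Matches: at [1:7] → '"pak5"'; at [7:14] → '"odixv"'; at [14:18] → '""m"'.
`sub` substitutes '' at each match site.

'v664'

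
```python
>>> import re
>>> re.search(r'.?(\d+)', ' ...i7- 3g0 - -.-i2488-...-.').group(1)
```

'7'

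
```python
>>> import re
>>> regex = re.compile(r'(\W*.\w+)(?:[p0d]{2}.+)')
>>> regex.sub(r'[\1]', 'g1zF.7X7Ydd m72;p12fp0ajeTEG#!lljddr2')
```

`\1` in the replacement pulls in group 1's text for each match.

'g1zF[.7X7Y]'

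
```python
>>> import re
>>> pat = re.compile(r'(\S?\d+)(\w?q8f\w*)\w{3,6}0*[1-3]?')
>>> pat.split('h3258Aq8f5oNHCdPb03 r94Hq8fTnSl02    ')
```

Pattern: optionally a non-whitespace character, then one or more of a digit (captured); then optionally a word character, then the literal 'q8f', then zero or more of a word character (captured); then 3 to 6 of a word character, then zero or more of a literal '0', then optionally a character in [1-3].
Matches to split on: at [0:19] → 'h3258Aq8f5oNHCdPb03'; at [20:33] → 'r94Hq8fTnSl02'.
`re.split` interleaves the captured-group text with the surrounding fragments.

['', 'h3258', 'Aq8f5oNHCdP', ' ', 'r94', 'Hq8fTnS', '    ']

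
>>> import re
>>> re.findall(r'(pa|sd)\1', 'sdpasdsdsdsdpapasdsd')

`\1` is not a pattern — it's the concrete string captured by group 1, re-applied verbatim.
One capturing group, so `findall` returns just the captured substring from each match — 4 in all.

['sd', 'sd', 'pa', 'sd']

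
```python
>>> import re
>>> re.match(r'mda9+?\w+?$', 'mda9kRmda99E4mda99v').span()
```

`re.match` only tries the pattern at the start of the string.
The match spans [0:19] → 'mda9kRmda99E4mda99v'.

(0, 19)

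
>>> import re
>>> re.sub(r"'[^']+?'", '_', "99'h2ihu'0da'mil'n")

'99_0da_n'

Matches: at [2:9] → "'h2ihu'"; at [12:17] → "'mil'".
Each match is replaced by '_'.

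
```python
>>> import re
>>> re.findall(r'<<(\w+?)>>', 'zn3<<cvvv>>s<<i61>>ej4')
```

One capturing group, so `findall` returns just the captured substring from each match — 2 in all.

['cvvv', 'i61']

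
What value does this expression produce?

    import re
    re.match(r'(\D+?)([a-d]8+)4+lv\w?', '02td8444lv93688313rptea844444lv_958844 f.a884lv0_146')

`re.match` only tries the pattern at the start of the string.
Here position 0 doesn't satisfy it, so the call returns None.

None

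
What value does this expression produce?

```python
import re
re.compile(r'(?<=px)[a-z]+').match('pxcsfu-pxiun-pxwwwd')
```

`re.match` only tries the pattern at the start of the string.
Here the pattern fails at index 0, so the call returns None.

None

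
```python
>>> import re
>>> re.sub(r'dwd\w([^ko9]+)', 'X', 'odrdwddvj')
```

Pattern: the literal 'dwd', then a word character; then one or more of any character except [ko9] (captured).
Matches: at [3:9] → 'dwddvj'.
Each match is replaced by 'X'.

'odrX'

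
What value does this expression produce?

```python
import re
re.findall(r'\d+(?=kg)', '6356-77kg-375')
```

['77']

The positive lookaround only admits positions where the adjacent text matches; those characters stay outside the span.
Walking the string: at [5:7] → '77'.
`findall` yields the raw match text (1 of them) because the pattern has no groups.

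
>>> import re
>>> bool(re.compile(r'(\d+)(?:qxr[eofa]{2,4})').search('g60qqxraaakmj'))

False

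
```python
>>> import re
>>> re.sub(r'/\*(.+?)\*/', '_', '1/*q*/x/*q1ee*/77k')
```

'1_x_77k'

The `?` after the quantifier makes it lazy — it takes as little as possible before letting the rest of the pattern try.
Matches: at [1:6] → '/*q*/'; at [7:15] → '/*q1ee*/'.
Every occurrence is swapped for '_'.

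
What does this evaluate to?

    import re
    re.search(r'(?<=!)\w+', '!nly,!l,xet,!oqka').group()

'nly'

Lookahead/lookbehind check context without consuming it, so the matched span excludes the asserted characters.
The match spans [1:4] → 'nly'.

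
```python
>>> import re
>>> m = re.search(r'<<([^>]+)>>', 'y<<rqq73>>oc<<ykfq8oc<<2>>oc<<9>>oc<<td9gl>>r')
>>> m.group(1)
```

The match spans [1:10] → '<<rqq73>>'.
Captured: group 1 = 'rqq73'.

'rqq73'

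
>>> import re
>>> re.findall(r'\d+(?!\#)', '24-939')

A negative assertion filters positions out without eating any characters.
`findall` yields the raw match text (2 of them) because the pattern has no groups.

['24', '939']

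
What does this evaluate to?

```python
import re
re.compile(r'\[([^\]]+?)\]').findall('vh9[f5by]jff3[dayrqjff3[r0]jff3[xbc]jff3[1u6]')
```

['f5by', 'dayrqjff3[r0', 'xbc', '1u6']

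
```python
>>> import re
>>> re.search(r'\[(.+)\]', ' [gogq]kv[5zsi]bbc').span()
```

`search` walks the string left to right and returns the first match it finds.
The match spans [1:15] → '[gogq]kv[5zsi]'.
Captured: group 1 = 'gogq]kv[5zsi'.

(1, 15)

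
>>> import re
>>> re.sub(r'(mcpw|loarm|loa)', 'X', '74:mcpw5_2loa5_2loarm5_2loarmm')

Branches in `(...|...)` are attempted left-to-right; the first branch that allows the whole pattern to succeed is taken.
Matches: at [3:7] → 'mcpw'; at [10:13] → 'loa'; at [16:21] → 'loarm'; at [24:29] → 'loarm'.
`sub` substitutes 'X' at each match site.

'74:X5_2X5_2X5_2Xm'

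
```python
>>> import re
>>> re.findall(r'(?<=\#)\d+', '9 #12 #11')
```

Because the assertion is zero-width, the text it checks is not consumed and won't appear in the result.
With no groups in the pattern, `findall` gives back each whole match — 2 here.

['12', '11']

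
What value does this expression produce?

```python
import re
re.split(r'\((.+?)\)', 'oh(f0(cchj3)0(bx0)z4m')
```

Because the quantifier is non-greedy, it stops expanding at the earliest point where the rest of the pattern can succeed.
Matches to split on: at [2:12] → '(f0(cchj3)'; at [13:18] → '(bx0)'.
Because the pattern has a capturing group, `split` also inserts each captured text between the pieces.

['oh', 'f0(cchj3', '0', 'bx0', 'z4m']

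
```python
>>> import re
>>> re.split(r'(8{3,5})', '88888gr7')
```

This matches 3 to 5 of a literal '8' (captured).
Matches to split on: at [0:5] → '88888'.
The group in the pattern means `split` returns the separators' captures alongside the pieces.

['', '88888', 'gr7']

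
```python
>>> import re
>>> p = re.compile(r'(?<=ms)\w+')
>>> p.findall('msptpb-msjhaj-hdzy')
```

The `(?=…)`/`(?<=…)` assertion just peeks at neighbouring text; it doesn't advance the match position.
Walking the string: at [2:6] → 'ptpb'; at [9:13] → 'jhaj'.
Since nothing is captured, `findall` lists the 2 matched substrings directly.

['ptpb', 'jhaj']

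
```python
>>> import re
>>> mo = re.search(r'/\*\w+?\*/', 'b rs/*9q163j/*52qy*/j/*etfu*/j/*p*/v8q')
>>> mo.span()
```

The match spans [12:20] → '/*52qy*/'.

(12, 20)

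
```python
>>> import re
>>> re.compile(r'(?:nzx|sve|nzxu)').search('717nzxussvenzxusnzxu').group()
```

'nzx'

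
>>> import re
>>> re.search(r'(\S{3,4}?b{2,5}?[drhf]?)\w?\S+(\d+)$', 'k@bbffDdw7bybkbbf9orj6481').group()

The pattern matches 3 to 4 of a non-whitespace character (lazy), then 2 to 5 of the literal 'b' (lazy), then optionally one of [drhf] (captured); then optionally a word character, then one or more of a non-whitespace character; then one or more of a digit (captured); then anchored at the end.
The match spans [10:25] → 'bybkbbf9orj6481'.

'bybkbbf9orj6481'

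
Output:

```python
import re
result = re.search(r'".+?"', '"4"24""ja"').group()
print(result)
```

Because the quantifier is non-greedy, it stops expanding at the earliest point where the rest of the pattern can succeed.
The match spans [0:3] → '"4"'.

"4"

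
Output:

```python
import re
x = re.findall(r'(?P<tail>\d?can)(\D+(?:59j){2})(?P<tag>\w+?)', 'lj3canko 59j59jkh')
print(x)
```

[('3can', 'ko 59j59j', 'k')]

Lazy quantifiers expand one character at a time until the remainder of the pattern can match.
3 groups means the one result is a tuple of 3 captured strings — 1 here.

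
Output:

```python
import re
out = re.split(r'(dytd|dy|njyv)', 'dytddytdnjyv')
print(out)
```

['', 'dytd', '', 'dytd', '', 'njyv', '']

Alternation tries branches left to right and keeps the first one that lets the overall match succeed at that position.
Because the pattern has a capturing group, `split` also inserts each captured text between the pieces.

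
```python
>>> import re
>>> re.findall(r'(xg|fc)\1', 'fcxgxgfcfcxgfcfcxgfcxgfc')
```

The backreference `\1` re-matches whatever the first group consumed, character for character.
With a single group, `findall` returns only what that group captured — 3 items.

['xg', 'fc', 'fc']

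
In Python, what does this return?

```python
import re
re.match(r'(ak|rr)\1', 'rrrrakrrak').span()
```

(0, 4)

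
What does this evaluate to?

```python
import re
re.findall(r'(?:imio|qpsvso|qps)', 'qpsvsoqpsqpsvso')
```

['qpsvso', 'qps', 'qpsvso']

The regex engine tests alternatives in the order written; an earlier branch that matches wins even if a later one would match more.
`findall` yields the raw match text (3 of them) because the pattern has no groups.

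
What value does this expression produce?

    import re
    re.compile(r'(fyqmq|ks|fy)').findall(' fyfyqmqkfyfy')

['fy', 'fyqmq', 'fy', 'fy']

The regex engine tests alternatives in the order written; an earlier branch that matches wins even if a later one would match more.
With a single group, `findall` returns only what that group captured — 4 items.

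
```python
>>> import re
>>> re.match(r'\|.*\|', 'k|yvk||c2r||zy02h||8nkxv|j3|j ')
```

`re.match` won't scan ahead — the pattern has to work from the very first character.
Here position 0 doesn't satisfy it, so the call returns None.

None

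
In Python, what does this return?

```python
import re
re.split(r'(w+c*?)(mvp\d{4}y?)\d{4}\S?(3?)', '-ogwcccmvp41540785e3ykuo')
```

['-og', 'wccc', 'mvp4154', '3', 'ykuo']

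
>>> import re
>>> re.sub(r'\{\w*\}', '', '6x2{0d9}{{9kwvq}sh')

'6x2{sh'

Matches: at [3:8] → '{0d9}'; at [9:16] → '{9kwvq}'.
Each match is replaced by ''.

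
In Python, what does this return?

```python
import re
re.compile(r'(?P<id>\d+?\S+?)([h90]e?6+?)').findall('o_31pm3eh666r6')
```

[('31pm3e', 'h6')]

Pattern: one or more of a digit (lazy), then one or more of a non-whitespace character (lazy) (captured as 'id'); then one of [h90], then optionally a literal 'e', then one or more of a literal '6' (lazy) (captured).
The `?` after the quantifier makes it lazy — it takes as little as possible before letting the rest of the pattern try.
Matches: at [2:10] match '31pm3eh6', groups = ('31pm3e', 'h6').
Multiple groups make `findall` return tuples — one 2-tuple for the one match.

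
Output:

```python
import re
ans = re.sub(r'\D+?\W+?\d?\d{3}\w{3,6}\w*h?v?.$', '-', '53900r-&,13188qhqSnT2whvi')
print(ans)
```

The pattern matches one or more of a non-digit (lazy), then one or more of a non-word character (lazy), then optionally a digit; then exactly 3 of a digit, then 3 to 6 of a word character, then zero or more of a word character; then optionally a literal 'h', then optionally the literal 'v', then any character; then anchored at the end.
Matches: at [5:25] → 'r-&,13188qhqSnT2whvi'.
Every occurrence is swapped for '-'.

53900-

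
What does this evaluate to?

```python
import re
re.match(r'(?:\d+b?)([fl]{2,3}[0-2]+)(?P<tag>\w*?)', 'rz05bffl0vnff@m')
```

None

This matches one or more of a digit, then optionally a literal 'b' (non-capturing group); then 2 to 3 of one of [fl], then one or more of a character in [0-2] (captured); then zero or more of a word character (lazy) (captured as 'tag').
With `match`, the pattern is implicitly anchored at the beginning.
Here the string doesn't start with a match, so the call returns None.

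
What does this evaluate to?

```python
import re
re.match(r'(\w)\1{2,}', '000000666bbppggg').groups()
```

The match spans [0:6] → '000000'.
Captured: group 1 = '0'.

('0',)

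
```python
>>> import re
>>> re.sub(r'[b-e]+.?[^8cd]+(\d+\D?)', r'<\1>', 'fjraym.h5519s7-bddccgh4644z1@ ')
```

Each match is replaced using the text its own group 1 captured.

'fjraym.h5519s7-<1@> '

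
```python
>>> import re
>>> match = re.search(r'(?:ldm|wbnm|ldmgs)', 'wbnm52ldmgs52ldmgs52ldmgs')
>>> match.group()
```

The match spans [0:4] → 'wbnm'.

'wbnm'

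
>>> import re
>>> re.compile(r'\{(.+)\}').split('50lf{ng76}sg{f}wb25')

['50lf', 'ng76}sg{f', 'wb25']

`re.split` interleaves the captured-group text with the surrounding fragments.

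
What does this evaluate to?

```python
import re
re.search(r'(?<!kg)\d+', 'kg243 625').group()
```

'43'

The negative lookaround is zero-width — it rules out positions where the adjacent text would match, without consuming anything.
The match spans [3:5] → '43'.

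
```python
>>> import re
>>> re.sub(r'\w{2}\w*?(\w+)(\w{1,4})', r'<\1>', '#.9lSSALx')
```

With the lazy modifier that quantifier settles for the fewest repetitions that let the rest of the pattern succeed (the atoms after it are unaffected and can still be greedy).
`\1` in the replacement pulls in group 1's text for each match.

'#.<SSAL>'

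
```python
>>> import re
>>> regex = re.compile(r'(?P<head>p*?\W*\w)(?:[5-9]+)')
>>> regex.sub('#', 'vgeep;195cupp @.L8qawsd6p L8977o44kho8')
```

'vgee#cu#qaws##o44kh#'

This matches zero or more of the literal 'p' (lazy), then zero or more of a non-word character, then a word character (captured as 'head'); then one or more of a character in [5-9] (non-capturing group).
Matches: at [4:9] → 'p;195'; at [11:18] → 'pp @.L8'; at [22:24] → 'd6'; at [24:31] → 'p L8977'; at [36:38] → 'o8'.
Every occurrence is swapped for '#'.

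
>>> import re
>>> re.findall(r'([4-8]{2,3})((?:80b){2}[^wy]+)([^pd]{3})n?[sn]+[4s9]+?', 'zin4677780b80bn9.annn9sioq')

Multiple groups make `findall` return tuples — one 3-tuple for the one match.

[('777', '80b80bn9.', 'ann')]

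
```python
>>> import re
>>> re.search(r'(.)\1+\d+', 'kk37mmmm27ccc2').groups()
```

The match spans [0:4] → 'kk37'.
Captured: group 1 = 'k'.

('k',)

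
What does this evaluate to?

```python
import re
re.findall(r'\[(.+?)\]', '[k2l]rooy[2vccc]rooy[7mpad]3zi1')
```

['k2l', '2vccc', '7mpad']

A non-greedy quantifier consumes as few characters as it can — just enough that the remainder of the pattern still matches from where it stops; whatever follows it matches normally.
One capturing group, so `findall` returns just the captured substring from each match — 3 in all.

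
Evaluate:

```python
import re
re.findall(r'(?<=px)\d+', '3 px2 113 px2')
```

['2', '2']

Because the assertion is zero-width, the text it checks is not consumed and won't appear in the result.
Matches: at [4:5] → '2'; at [12:13] → '2'.
Since nothing is captured, `findall` lists the 2 matched substrings directly.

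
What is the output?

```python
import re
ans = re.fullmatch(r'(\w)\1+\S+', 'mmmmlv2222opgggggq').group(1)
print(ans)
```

m

A backreference is literal: `\1` must see the identical characters the first group matched.
`re.fullmatch` is like wrapping the pattern in `^…$` (in single-line mode).
The match spans [0:18] → 'mmmmlv2222opgggggq'.
Captured: group 1 = 'm'.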